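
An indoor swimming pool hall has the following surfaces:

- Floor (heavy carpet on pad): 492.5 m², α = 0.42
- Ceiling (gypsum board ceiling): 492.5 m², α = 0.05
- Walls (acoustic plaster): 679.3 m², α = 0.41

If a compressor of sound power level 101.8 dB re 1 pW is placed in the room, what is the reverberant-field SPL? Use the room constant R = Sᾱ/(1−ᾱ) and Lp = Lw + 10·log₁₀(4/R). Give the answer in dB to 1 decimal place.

Σ(Sᵢαᵢ) = 492.5×0.42 + 492.5×0.05 + 679.3×0.41 = 509.988; total area S = 1664.3 m².
ᾱ = 0.3064, so room constant R = A/(1−ᾱ) = 735.277 m².
Lp = Lw + 10 log₁₀(4/R) = 101.8 -22.64 = 79.2 dB.

79.2 dB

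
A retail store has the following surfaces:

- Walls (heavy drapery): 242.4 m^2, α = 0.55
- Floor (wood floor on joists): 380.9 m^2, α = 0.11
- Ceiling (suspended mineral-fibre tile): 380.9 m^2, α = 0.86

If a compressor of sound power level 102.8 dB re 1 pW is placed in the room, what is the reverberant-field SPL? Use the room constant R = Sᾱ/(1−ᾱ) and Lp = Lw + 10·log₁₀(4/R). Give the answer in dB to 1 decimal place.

78.8 dB

Σ(Sᵢαᵢ) = 242.4×0.55 + 380.9×0.11 + 380.9×0.86 = 502.793; total area S = 1004.2 m^2.
ᾱ = 502.793/1004.2 = 0.5007; R = Sᾱ/(1−ᾱ) = 502.793/(1−0.5007) = 1006.996 m^2.
Lp = 102.8 + 10·log₁₀(4/1006.996) = 102.8 + (-24.01) = 78.8 dB.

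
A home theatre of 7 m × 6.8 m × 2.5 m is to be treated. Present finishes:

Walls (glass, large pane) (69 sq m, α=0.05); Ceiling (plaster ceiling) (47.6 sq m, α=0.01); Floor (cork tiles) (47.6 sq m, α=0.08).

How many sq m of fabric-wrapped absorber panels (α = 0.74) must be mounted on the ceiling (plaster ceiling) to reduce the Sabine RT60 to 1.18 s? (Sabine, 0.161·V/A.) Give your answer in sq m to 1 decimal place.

Summing Sᵢαᵢ: 3.450 + 0.476 + 3.808 → A₁ = 7.734 sabins.
Required A₂ = 0.161·119/1.18 = 16.236 sabins.
ΔA needed = 16.236 − 7.734 = 8.502 sabins.
Net gain per sq m: Δα = 0.74 − 0.01 = 0.73.
Area = ΔA/Δα = 8.502/0.73 = 11.6 sq m.

11.6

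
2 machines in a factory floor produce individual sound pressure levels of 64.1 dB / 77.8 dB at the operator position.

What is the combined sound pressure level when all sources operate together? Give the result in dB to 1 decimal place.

78.0 dB

Converting to relative power and adding: 10^(64.1/10) + 10^(77.8/10) = 6.283e+07.
L_total = 10·log₁₀(6.283e+07) = 78.0 dB.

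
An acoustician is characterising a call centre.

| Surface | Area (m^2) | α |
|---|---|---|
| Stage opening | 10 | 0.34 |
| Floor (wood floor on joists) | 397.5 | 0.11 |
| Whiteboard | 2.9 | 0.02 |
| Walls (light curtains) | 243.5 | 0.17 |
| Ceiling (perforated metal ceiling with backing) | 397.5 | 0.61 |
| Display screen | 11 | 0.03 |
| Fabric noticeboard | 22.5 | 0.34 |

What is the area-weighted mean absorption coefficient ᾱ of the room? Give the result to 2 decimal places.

0.31

Total surface area S = 1084.9 m^2.
Weighted sum Σ Sα = 339.033.
ᾱ = A/S = 0.31.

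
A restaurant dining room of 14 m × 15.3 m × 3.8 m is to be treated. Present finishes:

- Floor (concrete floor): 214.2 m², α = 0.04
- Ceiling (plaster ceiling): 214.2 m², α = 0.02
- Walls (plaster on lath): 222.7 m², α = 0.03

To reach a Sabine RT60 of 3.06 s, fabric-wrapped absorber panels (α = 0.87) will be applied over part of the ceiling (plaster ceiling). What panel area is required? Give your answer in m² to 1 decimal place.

A₁ = Σ Sᵢαᵢ = 214.2*0.04 + 214.2*0.02 + 222.7*0.03 = 19.533 sabins.
Required A₂ = 0.161·813.96/3.06 = 42.826 sabins.
Absorption to add: 42.826 − 19.533 = 23.293 sabins.
Each m² of panel replacing the ceiling (plaster ceiling) adds (0.87 − 0.02) = 0.85 sabins.
Panel area = 23.293 / 0.85 = 27.4 m².

27.4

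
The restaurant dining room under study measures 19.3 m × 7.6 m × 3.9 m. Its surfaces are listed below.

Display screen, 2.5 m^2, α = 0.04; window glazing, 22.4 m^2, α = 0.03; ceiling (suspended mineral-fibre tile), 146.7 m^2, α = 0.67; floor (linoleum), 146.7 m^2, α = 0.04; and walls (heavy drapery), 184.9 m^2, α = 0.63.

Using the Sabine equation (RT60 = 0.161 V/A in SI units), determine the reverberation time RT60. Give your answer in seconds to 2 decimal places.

Total absorption A = 2.5×0.04 + 22.4×0.03 + 146.7×0.67 + 146.7×0.04 + 184.9×0.63
  = 0.100 + 0.672 + 98.289 + 5.868 + 116.487 = 221.416 m^2 sabins.
Room volume: 572.052 m³.
RT60 = 0.161 · V / A = 0.161 × 572.052 / 221.416 = 0.42 s.

0.42 sec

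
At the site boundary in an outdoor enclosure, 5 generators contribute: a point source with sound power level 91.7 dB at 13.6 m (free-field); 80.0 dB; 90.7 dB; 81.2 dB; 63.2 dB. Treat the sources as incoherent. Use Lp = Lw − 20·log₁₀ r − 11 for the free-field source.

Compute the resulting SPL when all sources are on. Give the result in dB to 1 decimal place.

91.5 dB

Source at 13.6 m: Lp = 91.7 − 20·log₁₀(13.6) − 11 = 58.0 dB.
Σ 10^(Lᵢ/10) = 1.409e+09.
Combined level = 10 log₁₀(1.409e+09) = 91.5 dB.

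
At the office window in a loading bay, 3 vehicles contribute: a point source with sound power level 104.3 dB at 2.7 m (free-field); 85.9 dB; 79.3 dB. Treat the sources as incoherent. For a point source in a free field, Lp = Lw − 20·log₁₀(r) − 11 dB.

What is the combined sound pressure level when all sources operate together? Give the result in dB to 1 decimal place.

Source at 2.7 m: Lp = 104.3 − 20·log₁₀(2.7) − 11 = 84.7 dB.
Σ 10^(Lᵢ/10) = 7.693e+08.
Back to dB: 10·log₁₀ Σ = 88.9 dB.

88.9 dB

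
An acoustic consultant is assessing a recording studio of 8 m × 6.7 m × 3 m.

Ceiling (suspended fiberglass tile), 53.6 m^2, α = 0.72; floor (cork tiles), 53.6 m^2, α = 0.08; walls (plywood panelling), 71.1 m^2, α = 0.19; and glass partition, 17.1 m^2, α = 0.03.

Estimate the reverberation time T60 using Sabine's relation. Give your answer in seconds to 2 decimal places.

0.45 sec

Equivalent absorption area: A = 53.6*0.72 + 53.6*0.08 + 71.1*0.19 + 17.1*0.03 = 56.902 m^2.
Room volume: 160.8 m³.
Sabine: RT60 = 0.161 × 160.8 / 56.902 = 0.45 s.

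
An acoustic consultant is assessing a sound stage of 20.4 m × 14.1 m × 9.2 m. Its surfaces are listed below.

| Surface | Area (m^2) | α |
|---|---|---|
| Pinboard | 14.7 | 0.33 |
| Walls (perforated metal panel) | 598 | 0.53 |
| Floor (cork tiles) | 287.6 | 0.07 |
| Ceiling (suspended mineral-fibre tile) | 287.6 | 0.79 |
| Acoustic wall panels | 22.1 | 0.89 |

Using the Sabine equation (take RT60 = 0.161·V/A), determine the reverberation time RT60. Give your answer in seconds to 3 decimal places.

Equivalent absorption area: A = 14.7·0.33 + 598·0.53 + 287.6·0.07 + 287.6·0.79 + 22.1·0.89 = 588.796 m^2.
Volume V = 20.4 × 14.1 × 9.2 = 2646.288 m³.
T = 0.161 V/A = 0.161·2646.288/588.796 = 0.724 s.

0.724 seconds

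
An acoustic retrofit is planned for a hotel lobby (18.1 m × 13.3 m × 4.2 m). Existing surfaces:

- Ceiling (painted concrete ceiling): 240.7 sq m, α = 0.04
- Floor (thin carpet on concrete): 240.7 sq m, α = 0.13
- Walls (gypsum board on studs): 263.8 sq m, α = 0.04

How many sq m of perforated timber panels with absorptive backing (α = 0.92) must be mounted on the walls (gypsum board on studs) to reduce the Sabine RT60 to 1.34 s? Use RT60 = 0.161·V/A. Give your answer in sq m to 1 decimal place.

Summing Sᵢαᵢ: 9.628 + 31.291 + 10.552 → A₁ = 51.471 sabins.
V = 1011.066 m³. Target absorption A₂ = 0.161 × 1011.066 / 1.34 = 121.479 sabins.
Absorption to add: 121.479 − 51.471 = 70.008 sabins.
Net gain per sq m: Δα = 0.92 − 0.04 = 0.88.
Panel area = 70.008 / 0.88 = 79.6 sq m.

79.6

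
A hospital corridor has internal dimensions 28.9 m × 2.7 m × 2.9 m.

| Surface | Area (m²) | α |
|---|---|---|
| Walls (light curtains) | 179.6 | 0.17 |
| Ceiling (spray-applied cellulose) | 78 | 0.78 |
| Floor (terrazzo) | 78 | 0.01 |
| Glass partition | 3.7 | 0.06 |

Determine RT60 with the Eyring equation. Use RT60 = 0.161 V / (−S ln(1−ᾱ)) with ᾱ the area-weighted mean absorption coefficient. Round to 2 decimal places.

0.34 seconds

Total surface area S = 179.6 + 78 + 78 + 3.7 = 339.3 m².
Σ(Sᵢαᵢ) = 179.6×0.17 + 78×0.78 + 78×0.01 + 3.7×0.06 = 92.374.
Mean coefficient ᾱ = A/S = 0.2722.
−S·ln(1−ᾱ) = −339.3 × ln(1 − 0.2722) = 107.805.
V = 28.9 × 2.7 × 2.9 = 226.287 m³.
RT60 = 0.161 × 226.287 / 107.805 = 0.34 s.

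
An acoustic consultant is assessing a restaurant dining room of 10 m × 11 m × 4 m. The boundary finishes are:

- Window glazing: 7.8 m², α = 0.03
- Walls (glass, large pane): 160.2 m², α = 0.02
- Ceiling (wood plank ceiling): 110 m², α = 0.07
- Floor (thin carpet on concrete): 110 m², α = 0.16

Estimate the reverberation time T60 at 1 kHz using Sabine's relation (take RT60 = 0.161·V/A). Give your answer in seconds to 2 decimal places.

2.47 s

Equivalent absorption area: A = 7.8*0.03 + 160.2*0.02 + 110*0.07 + 110*0.16 = 28.738 m².
Room volume: 440 m³.
RT60 = 0.161 · V / A = 0.161 × 440 / 28.738 = 2.47 s.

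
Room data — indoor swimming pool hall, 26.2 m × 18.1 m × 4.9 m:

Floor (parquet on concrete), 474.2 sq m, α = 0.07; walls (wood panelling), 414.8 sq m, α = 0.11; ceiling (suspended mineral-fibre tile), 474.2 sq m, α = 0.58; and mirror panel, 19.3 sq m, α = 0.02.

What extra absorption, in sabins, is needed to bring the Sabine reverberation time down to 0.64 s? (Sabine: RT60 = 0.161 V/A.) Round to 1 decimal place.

Total absorption A₁ = 474.2*0.07 + 414.8*0.11 + 474.2*0.58 + 19.3*0.02
  = 33.194 + 45.628 + 275.036 + 0.386 = 354.244 sq m sabins.
Target A₂ = 0.161·2323.678/0.64 = 584.550 sabins (V = 2323.678 m³).
ΔA = A₂ − A₁ = 584.550 − 354.244 = 230.3 sabins.

230.3 sabins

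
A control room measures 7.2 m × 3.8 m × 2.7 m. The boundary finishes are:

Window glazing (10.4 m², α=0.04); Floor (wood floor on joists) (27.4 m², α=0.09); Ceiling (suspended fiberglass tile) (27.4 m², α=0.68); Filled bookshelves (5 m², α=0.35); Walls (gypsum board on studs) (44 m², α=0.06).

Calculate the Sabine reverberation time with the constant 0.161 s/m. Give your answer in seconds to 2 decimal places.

0.46 seconds

A = Σ Sᵢαᵢ = 10.4·0.04 + 27.4·0.09 + 27.4·0.68 + 5·0.35 + 44·0.06 = 25.904 sabins.
Room volume: 73.872 m³.
Sabine: RT60 = 0.161 × 73.872 / 25.904 = 0.46 s.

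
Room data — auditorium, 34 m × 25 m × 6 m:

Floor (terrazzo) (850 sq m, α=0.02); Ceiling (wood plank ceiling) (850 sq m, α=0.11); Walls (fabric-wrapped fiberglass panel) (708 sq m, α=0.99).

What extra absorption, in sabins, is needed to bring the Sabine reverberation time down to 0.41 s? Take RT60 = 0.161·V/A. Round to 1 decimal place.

1191.3 sabins

Summing Sᵢαᵢ: 17.000 + 93.500 + 700.920 → A₁ = 811.420 sabins.
Target A₂ = 0.161·5100/0.41 = 2002.683 sabins (V = 5100 m³).
Shortfall: 2002.683 − 811.420 = 1191.3 sabins.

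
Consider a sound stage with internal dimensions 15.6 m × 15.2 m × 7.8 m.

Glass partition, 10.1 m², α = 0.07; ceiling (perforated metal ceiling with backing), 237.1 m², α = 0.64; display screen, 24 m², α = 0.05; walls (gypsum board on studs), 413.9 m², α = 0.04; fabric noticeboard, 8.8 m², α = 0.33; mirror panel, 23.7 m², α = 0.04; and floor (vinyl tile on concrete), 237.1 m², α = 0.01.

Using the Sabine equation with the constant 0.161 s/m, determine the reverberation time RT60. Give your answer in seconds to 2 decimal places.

1.69 s

Summing Sᵢαᵢ: 0.707 + 151.744 + 1.200 + 16.556 + 2.904 + 0.948 + 2.371 → A = 176.430 sabins.
Room volume: 1849.536 m³.
T = 0.161 V/A = 0.161·1849.536/176.430 = 1.69 s.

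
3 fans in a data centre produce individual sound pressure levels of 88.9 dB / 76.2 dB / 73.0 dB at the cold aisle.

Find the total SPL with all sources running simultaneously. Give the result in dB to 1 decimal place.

89.2 dB

Sum in the linear (power) domain: Σ 10^(Lᵢ/10) = 10^(88.9/10) + 10^(76.2/10) + 10^(73.0/10) = 8.379e+08.
Back to dB: 10·log₁₀ Σ = 89.2 dB.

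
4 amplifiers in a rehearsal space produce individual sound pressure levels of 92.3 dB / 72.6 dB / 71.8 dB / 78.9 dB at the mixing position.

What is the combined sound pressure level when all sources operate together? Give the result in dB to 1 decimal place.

92.6 dB

Converting to relative power and adding: 10^(92.3/10) + 10^(72.6/10) + 10^(71.8/10) + 10^(78.9/10) = 1.809e+09.
Back to dB: 10·log₁₀ Σ = 92.6 dB.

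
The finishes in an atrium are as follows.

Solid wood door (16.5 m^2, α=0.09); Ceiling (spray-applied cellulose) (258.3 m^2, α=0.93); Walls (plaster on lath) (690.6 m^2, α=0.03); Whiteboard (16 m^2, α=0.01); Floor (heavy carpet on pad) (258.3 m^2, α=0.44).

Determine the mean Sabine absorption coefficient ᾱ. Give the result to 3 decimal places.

0.303

S = Σ Sᵢ = 16.5 + 258.3 + 690.6 + 16 + 258.3 = 1239.7 m^2.
Σ(Sᵢαᵢ) = 16.5×0.09 + 258.3×0.93 + 690.6×0.03 + 16×0.01 + 258.3×0.44 = 376.234.
ᾱ = A/S = 0.303.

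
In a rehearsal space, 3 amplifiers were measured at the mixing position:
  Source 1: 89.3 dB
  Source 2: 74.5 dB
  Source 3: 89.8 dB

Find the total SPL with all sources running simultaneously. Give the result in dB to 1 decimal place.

Sum in the linear (power) domain: Σ 10^(Lᵢ/10) = 10^(89.3/10) + 10^(74.5/10) + 10^(89.8/10) = 1.834e+09.
Back to dB: 10·log₁₀ Σ = 92.6 dB.

92.6 dB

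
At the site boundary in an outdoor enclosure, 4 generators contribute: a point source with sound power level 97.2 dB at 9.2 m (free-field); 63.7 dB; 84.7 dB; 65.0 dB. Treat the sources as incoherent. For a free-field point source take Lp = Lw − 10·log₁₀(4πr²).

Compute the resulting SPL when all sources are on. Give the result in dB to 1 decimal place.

Source at 9.2 m: Lp = 97.2 − 10·log₁₀(4π·9.2²) = 97.2 − 10·log₁₀(1063.618) = 66.9 dB.
Converting to relative power and adding: 10^(66.9/10) + 10^(63.7/10) + 10^(84.7/10) + 10^(65.0/10) = 3.055e+08.
Combined level = 10 log₁₀(3.055e+08) = 84.9 dB.

84.9 dB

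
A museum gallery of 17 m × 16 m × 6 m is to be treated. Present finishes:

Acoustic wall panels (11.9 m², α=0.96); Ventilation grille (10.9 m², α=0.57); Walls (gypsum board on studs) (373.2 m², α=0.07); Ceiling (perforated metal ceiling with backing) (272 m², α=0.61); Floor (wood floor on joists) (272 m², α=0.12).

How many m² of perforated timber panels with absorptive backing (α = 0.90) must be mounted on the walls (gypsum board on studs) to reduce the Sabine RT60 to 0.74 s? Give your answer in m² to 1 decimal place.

135.8

Equivalent absorption area: A₁ = 11.9×0.96 + 10.9×0.57 + 373.2×0.07 + 272×0.61 + 272×0.12 = 242.321 m².
V = 1632 m³. Target absorption A₂ = 0.161 × 1632 / 0.74 = 355.070 sabins.
ΔA needed = 355.070 − 242.321 = 112.749 sabins.
Each m² of panel replacing the walls (gypsum board on studs) adds (0.90 − 0.07) = 0.83 sabins.
Area = ΔA/Δα = 112.749/0.83 = 135.8 m².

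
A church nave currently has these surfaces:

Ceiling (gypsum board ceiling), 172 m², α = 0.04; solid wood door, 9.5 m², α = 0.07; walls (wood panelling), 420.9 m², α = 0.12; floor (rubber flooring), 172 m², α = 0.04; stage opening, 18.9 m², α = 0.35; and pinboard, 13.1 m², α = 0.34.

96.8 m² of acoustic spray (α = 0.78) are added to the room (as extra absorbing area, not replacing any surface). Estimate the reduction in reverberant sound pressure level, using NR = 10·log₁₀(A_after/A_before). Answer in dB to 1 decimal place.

Total absorption A_before = 172*0.04 + 9.5*0.07 + 420.9*0.12 + 172*0.04 + 18.9*0.35 + 13.1*0.34
  = 6.880 + 0.665 + 50.508 + 6.880 + 6.615 + 4.454 = 76.002 m² sabins.
Added absorption = 96.8 × 0.78 = 75.504 sabins.
A_after = 76.002 + 75.504 = 151.506 sabins.
Reduction = 10 log₁₀(A_after/A_before) = 10 log₁₀(1.9934) = 3.0 dB.

3.0 dB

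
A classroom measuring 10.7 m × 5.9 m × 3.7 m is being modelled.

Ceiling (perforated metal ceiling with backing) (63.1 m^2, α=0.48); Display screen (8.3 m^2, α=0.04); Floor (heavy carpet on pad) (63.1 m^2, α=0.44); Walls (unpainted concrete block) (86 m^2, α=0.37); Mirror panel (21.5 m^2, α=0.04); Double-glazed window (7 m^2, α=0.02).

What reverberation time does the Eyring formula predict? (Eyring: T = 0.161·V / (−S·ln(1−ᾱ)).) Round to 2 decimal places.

0.33 seconds

Total surface area S = 63.1 + 8.3 + 63.1 + 86 + 21.5 + 7 = 249.0 m^2.
Absorption A = 63.1·0.48 + 8.3·0.04 + 63.1·0.44 + 86·0.37 + 21.5·0.04 + 7·0.02 = 91.204 sabins.
ᾱ = 91.204 / 249.0 = 0.3663.
Eyring denominator: −S ln(1−ᾱ) = 113.589.
V = 10.7 × 5.9 × 3.7 = 233.581 m³.
RT60 = 0.161 × 233.581 / 113.589 = 0.33 s.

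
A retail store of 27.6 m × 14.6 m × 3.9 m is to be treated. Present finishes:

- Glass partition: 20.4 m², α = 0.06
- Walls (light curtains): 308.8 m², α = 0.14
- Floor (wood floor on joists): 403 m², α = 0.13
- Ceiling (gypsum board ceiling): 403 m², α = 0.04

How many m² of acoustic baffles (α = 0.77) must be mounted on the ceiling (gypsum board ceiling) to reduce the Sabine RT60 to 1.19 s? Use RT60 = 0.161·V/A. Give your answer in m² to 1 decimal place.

136.5

A₁ = Σ Sᵢαᵢ = 20.4·0.06 + 308.8·0.14 + 403·0.13 + 403·0.04 = 112.966 sabins.
V = 1571.544 m³. Target absorption A₂ = 0.161 × 1571.544 / 1.19 = 212.621 sabins.
Absorption to add: 212.621 − 112.966 = 99.655 sabins.
Net gain per m²: Δα = 0.77 − 0.04 = 0.73.
Area = ΔA/Δα = 99.655/0.73 = 136.5 m².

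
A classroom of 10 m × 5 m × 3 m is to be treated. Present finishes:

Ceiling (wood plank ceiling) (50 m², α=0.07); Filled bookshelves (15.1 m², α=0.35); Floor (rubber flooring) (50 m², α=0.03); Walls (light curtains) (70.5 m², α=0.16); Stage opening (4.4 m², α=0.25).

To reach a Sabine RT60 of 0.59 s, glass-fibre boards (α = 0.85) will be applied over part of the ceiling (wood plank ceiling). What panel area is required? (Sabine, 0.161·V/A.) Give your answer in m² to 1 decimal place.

Equivalent absorption area: A₁ = 50×0.07 + 15.1×0.35 + 50×0.03 + 70.5×0.16 + 4.4×0.25 = 22.665 m².
V = 150 m³. Target absorption A₂ = 0.161 × 150 / 0.59 = 40.932 sabins.
Absorption to add: 40.932 − 22.665 = 18.267 sabins.
Net gain per m²: Δα = 0.85 − 0.07 = 0.78.
Panel area = 18.267 / 0.78 = 23.4 m².

23.4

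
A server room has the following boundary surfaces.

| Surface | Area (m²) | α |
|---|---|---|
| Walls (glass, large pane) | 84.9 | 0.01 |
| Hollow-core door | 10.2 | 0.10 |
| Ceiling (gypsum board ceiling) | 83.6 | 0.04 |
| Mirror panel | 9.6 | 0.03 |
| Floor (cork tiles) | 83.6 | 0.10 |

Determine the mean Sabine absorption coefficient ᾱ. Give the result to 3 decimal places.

0.051

Total surface area S = 271.9 m².
Weighted sum Σ Sα = 13.861.
ᾱ = 13.861 / 271.9 = 0.051.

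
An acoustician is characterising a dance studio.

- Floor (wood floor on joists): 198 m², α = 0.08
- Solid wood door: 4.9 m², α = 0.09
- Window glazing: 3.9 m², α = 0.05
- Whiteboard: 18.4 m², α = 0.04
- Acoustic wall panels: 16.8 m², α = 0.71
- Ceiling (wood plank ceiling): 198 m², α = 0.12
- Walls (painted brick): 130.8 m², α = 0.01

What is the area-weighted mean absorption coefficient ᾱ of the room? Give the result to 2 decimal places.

S = Σ Sᵢ = 198 + 4.9 + 3.9 + 18.4 + 16.8 + 198 + 130.8 = 570.8 m².
Weighted sum Σ Sα = 54.208.
ᾱ = A/S = 0.09.

0.09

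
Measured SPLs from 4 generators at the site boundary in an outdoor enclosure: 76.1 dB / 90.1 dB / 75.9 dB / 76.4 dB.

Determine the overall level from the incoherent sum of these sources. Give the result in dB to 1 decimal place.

90.6 dB

Sum in the linear (power) domain: Σ 10^(Lᵢ/10) = 10^(76.1/10) + 10^(90.1/10) + 10^(75.9/10) + 10^(76.4/10) = 1.147e+09.
Combined level = 10 log₁₀(1.147e+09) = 90.6 dB.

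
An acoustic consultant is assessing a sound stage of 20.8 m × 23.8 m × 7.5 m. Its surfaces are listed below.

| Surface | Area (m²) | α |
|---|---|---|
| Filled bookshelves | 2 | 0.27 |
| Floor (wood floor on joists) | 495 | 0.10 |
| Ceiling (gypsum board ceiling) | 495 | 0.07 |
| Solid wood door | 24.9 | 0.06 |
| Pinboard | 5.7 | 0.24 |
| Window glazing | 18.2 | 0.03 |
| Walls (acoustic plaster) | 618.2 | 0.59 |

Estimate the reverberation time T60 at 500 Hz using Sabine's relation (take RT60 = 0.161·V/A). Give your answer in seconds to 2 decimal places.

Equivalent absorption area: A = 2*0.27 + 495*0.10 + 495*0.07 + 24.9*0.06 + 5.7*0.24 + 18.2*0.03 + 618.2*0.59 = 452.836 m².
Volume V = 20.8 × 23.8 × 7.5 = 3712.8 m³.
T = 0.161 V/A = 0.161·3712.8/452.836 = 1.32 s.

1.32 s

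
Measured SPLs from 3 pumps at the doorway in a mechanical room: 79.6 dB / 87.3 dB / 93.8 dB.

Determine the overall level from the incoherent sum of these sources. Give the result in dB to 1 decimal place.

94.8 dB

Σ 10^(Lᵢ/10) = 3.027e+09.
L_total = 10·log₁₀(3.027e+09) = 94.8 dB.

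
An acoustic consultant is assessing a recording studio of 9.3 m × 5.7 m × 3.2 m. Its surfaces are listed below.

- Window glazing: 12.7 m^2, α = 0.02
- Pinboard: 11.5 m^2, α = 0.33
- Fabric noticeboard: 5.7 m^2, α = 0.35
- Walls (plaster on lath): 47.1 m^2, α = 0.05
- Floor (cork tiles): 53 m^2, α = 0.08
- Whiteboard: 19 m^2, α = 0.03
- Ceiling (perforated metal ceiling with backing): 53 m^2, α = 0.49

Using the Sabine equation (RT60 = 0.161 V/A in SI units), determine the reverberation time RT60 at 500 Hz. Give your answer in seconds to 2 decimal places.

0.70 s

Total absorption A = 12.7·0.02 + 11.5·0.33 + 5.7·0.35 + 47.1·0.05 + 53·0.08 + 19·0.03 + 53·0.49
  = 0.254 + 3.795 + 1.995 + 2.355 + 4.240 + 0.570 + 25.970 = 39.179 m^2 sabins.
V = 9.3·5.7·3.2 = 169.632 m³.
T = 0.161 V/A = 0.161·169.632/39.179 = 0.70 s.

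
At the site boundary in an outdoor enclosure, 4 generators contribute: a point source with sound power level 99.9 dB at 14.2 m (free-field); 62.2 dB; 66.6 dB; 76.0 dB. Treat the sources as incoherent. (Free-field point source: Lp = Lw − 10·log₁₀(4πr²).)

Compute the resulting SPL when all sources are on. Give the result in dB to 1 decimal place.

77.0 dB

Source at 14.2 m: Lp = 99.9 − 10·log₁₀(4π·14.2²) = 99.9 − 10·log₁₀(2533.883) = 65.9 dB.
Sum in the linear (power) domain: Σ 10^(Lᵢ/10) = 10^(65.9/10) + 10^(62.2/10) + 10^(66.6/10) + 10^(76.0/10) = 4.993e+07.
Back to dB: 10·log₁₀ Σ = 77.0 dB.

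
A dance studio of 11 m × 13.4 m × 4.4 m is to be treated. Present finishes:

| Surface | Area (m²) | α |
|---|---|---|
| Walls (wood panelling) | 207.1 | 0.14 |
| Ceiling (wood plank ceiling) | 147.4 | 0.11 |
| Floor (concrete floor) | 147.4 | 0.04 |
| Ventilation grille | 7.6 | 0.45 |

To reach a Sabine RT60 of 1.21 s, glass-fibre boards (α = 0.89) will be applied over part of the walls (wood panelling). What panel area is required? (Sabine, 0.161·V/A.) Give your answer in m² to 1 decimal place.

42.4

A₁ = Σ Sᵢαᵢ = 207.1·0.14 + 147.4·0.11 + 147.4·0.04 + 7.6·0.45 = 54.524 sabins.
V = 648.56 m³. Target absorption A₂ = 0.161 × 648.56 / 1.21 = 86.296 sabins.
Absorption to add: 86.296 − 54.524 = 31.772 sabins.
Each m² of panel replacing the walls (wood panelling) adds (0.89 − 0.14) = 0.75 sabins.
Area = ΔA/Δα = 31.772/0.75 = 42.4 m².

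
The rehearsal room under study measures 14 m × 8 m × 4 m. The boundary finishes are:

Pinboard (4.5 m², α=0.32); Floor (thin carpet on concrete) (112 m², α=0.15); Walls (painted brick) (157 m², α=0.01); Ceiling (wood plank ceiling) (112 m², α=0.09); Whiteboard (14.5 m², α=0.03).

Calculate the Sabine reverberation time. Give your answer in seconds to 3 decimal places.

2.378 sec

Total absorption A = 4.5·0.32 + 112·0.15 + 157·0.01 + 112·0.09 + 14.5·0.03
  = 1.440 + 16.800 + 1.570 + 10.080 + 0.435 = 30.325 m² sabins.
V = 14·8·4 = 448 m³.
Sabine: RT60 = 0.161 × 448 / 30.325 = 2.378 s.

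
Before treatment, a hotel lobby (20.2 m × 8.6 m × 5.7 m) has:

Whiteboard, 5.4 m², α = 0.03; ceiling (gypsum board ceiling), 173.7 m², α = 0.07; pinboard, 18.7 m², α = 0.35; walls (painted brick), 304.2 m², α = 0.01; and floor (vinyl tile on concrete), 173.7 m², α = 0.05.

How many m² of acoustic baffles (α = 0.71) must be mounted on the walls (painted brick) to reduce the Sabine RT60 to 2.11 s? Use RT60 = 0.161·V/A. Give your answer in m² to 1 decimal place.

64.2

Equivalent absorption area: A₁ = 5.4×0.03 + 173.7×0.07 + 18.7×0.35 + 304.2×0.01 + 173.7×0.05 = 30.593 m².
V = 990.204 m³. Target absorption A₂ = 0.161 × 990.204 / 2.11 = 75.556 sabins.
Absorption to add: 75.556 − 30.593 = 44.963 sabins.
Each m² of panel replacing the walls (painted brick) adds (0.71 − 0.01) = 0.70 sabins.
Panel area = 44.963 / 0.70 = 64.2 m².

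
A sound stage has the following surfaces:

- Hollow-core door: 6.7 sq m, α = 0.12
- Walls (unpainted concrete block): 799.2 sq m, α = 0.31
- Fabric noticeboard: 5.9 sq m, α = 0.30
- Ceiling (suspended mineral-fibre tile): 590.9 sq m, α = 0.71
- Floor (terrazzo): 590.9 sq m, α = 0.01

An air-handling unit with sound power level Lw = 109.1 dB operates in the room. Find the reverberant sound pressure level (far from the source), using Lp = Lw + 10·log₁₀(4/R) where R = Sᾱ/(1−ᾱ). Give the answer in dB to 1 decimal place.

85.0 dB

A = 675.774 sabins; S = 1993.6 sq m.
ᾱ = 675.774/1993.6 = 0.3390; R = Sᾱ/(1−ᾱ) = 675.774/(1−0.3390) = 1022.351 sq m.
Lp = 109.1 + 10·log₁₀(4/1022.351) = 109.1 + (-24.08) = 85.0 dB.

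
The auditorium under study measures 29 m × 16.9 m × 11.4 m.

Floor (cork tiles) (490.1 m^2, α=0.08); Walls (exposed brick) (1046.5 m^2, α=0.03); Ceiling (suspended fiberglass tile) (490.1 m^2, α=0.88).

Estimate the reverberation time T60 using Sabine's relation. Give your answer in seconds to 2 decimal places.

1.79 s

Summing Sᵢαᵢ: 39.208 + 31.395 + 431.288 → A = 501.891 sabins.
Room volume: 5587.14 m³.
T = 0.161 V/A = 0.161·5587.14/501.891 = 1.79 s.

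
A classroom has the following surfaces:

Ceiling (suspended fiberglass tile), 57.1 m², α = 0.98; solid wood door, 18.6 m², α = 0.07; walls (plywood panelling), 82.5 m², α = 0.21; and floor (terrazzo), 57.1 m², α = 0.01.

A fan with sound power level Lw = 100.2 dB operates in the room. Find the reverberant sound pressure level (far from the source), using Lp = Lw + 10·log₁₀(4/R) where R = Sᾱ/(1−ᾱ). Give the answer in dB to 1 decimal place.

85.6 dB

Σ(Sᵢαᵢ) = 57.1·0.98 + 18.6·0.07 + 82.5·0.21 + 57.1·0.01 = 75.156; total area S = 215.3 m².
ᾱ = 0.3491, so room constant R = A/(1−ᾱ) = 115.465 m².
Lp = Lw + 10 log₁₀(4/R) = 100.2 -14.60 = 85.6 dB.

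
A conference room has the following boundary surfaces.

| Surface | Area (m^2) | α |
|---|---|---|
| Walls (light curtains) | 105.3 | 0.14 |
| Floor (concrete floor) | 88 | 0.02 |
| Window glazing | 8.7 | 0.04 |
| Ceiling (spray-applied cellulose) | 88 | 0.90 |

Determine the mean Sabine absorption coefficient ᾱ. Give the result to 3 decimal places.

0.331

Total surface area S = 290.0 m^2.
Weighted sum Σ Sα = 96.050.
ᾱ = 96.050 / 290.0 = 0.331.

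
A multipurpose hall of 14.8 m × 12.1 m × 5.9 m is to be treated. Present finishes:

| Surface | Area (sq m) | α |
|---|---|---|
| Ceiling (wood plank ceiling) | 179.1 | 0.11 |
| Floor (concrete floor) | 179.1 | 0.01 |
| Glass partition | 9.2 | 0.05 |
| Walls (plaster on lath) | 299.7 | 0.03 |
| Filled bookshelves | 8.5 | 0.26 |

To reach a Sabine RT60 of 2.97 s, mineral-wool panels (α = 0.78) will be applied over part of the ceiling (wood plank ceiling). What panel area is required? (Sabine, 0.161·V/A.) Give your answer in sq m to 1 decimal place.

Equivalent absorption area: A₁ = 179.1·0.11 + 179.1·0.01 + 9.2·0.05 + 299.7·0.03 + 8.5·0.26 = 33.153 sq m.
Required A₂ = 0.161·1056.572/2.97 = 57.275 sabins.
ΔA needed = 57.275 − 33.153 = 24.122 sabins.
Each sq m of panel replacing the ceiling (wood plank ceiling) adds (0.78 − 0.11) = 0.67 sabins.
Panel area = 24.122 / 0.67 = 36.0 sq m.

36.0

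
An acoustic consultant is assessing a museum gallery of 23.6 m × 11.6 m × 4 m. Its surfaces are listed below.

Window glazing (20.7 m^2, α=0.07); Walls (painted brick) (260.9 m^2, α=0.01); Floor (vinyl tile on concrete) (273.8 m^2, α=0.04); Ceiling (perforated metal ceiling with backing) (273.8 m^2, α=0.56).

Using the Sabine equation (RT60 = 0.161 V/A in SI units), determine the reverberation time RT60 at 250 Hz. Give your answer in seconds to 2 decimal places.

1.05 sec

Summing Sᵢαᵢ: 1.449 + 2.609 + 10.952 + 153.328 → A = 168.338 sabins.
Room volume: 1095.04 m³.
RT60 = 0.161 · V / A = 0.161 × 1095.04 / 168.338 = 1.05 s.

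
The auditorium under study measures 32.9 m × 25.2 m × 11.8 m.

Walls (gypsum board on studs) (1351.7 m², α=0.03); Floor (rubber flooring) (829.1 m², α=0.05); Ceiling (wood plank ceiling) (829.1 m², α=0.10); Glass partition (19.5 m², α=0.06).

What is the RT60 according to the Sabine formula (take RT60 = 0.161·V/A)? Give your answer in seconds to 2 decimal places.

Total absorption A = 1351.7×0.03 + 829.1×0.05 + 829.1×0.10 + 19.5×0.06
  = 40.551 + 41.455 + 82.910 + 1.170 = 166.086 m² sabins.
V = 32.9·25.2·11.8 = 9783.144 m³.
RT60 = 0.161 · V / A = 0.161 × 9783.144 / 166.086 = 9.48 s.

9.48 sec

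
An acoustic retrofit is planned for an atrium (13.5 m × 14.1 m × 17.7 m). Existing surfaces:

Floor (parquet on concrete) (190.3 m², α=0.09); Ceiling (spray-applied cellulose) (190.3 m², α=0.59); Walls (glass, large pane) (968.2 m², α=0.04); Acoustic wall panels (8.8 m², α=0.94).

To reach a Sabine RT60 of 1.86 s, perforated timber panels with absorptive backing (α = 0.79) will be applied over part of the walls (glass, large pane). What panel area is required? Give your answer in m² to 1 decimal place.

153.6

Summing Sᵢαᵢ: 17.127 + 112.277 + 38.728 + 8.272 → A₁ = 176.404 sabins.
Required A₂ = 0.161·3369.195/1.86 = 291.635 sabins.
ΔA needed = 291.635 − 176.404 = 115.231 sabins.
Each m² of panel replacing the walls (glass, large pane) adds (0.79 − 0.04) = 0.75 sabins.
Panel area = 115.231 / 0.75 = 153.6 m².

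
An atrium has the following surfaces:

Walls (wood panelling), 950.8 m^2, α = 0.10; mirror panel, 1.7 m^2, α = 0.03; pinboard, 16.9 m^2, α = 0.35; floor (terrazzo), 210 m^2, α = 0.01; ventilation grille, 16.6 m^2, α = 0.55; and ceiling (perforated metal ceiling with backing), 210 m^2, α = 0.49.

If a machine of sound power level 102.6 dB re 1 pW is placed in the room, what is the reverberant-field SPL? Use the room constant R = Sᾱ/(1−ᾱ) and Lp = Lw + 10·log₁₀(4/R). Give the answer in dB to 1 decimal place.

A = 215.176 sabins; S = 1406.0 m^2.
ᾱ = 0.1530, so room constant R = A/(1−ᾱ) = 254.045 m^2.
Lp = 102.6 + 10·log₁₀(4/254.045) = 102.6 + (-18.03) = 84.6 dB.

84.6 dB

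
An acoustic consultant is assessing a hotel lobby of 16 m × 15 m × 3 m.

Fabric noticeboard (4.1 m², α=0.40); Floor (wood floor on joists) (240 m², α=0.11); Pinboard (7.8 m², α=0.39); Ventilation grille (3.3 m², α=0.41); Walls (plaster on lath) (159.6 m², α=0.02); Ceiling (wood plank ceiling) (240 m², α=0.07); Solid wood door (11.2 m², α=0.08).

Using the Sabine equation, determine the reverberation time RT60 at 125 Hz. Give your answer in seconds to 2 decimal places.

2.17 seconds

Total absorption A = 4.1*0.40 + 240*0.11 + 7.8*0.39 + 3.3*0.41 + 159.6*0.02 + 240*0.07 + 11.2*0.08
  = 1.640 + 26.400 + 3.042 + 1.353 + 3.192 + 16.800 + 0.896 = 53.323 m² sabins.
Volume V = 16 × 15 × 3 = 720 m³.
RT60 = 0.161 · V / A = 0.161 × 720 / 53.323 = 2.17 s.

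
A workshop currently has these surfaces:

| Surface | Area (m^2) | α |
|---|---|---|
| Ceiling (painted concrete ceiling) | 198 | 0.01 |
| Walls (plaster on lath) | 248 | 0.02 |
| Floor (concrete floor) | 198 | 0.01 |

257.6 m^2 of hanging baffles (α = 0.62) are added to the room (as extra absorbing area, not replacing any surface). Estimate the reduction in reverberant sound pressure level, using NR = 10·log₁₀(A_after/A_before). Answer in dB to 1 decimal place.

A_before = Σ Sᵢαᵢ = 198*0.01 + 248*0.02 + 198*0.01 = 8.920 sabins.
Treatment contributes 257.6·0.62 = 159.712 sabins.
A_after = 8.920 + 159.712 = 168.632 sabins.
Reduction = 10 log₁₀(A_after/A_before) = 10 log₁₀(18.9049) = 12.8 dB.

12.8 dB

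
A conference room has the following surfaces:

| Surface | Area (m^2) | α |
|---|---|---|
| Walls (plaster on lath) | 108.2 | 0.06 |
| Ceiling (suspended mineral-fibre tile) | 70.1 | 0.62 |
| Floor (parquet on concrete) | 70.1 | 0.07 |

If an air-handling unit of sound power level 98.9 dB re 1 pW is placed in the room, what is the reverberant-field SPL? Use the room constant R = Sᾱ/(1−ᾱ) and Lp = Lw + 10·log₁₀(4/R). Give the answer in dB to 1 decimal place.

86.4 dB

Σ(Sᵢαᵢ) = 108.2·0.06 + 70.1·0.62 + 70.1·0.07 = 54.861; total area S = 248.4 m^2.
ᾱ = 54.861/248.4 = 0.2209; R = Sᾱ/(1−ᾱ) = 54.861/(1−0.2209) = 70.416 m^2.
Lp = 98.9 + 10·log₁₀(4/70.416) = 98.9 + (-12.46) = 86.4 dB.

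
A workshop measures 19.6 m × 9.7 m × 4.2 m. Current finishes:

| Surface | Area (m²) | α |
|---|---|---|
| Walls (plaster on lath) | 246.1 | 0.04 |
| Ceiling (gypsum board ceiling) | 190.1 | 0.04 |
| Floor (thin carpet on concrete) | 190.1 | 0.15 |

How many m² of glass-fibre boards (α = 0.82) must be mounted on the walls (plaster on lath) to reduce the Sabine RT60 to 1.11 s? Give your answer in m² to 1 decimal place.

89.6

Summing Sᵢαᵢ: 9.844 + 7.604 + 28.515 → A₁ = 45.963 sabins.
Required A₂ = 0.161·798.504/1.11 = 115.819 sabins.
ΔA needed = 115.819 − 45.963 = 69.856 sabins.
Each m² of panel replacing the walls (plaster on lath) adds (0.82 − 0.04) = 0.78 sabins.
Panel area = 69.856 / 0.78 = 89.6 m².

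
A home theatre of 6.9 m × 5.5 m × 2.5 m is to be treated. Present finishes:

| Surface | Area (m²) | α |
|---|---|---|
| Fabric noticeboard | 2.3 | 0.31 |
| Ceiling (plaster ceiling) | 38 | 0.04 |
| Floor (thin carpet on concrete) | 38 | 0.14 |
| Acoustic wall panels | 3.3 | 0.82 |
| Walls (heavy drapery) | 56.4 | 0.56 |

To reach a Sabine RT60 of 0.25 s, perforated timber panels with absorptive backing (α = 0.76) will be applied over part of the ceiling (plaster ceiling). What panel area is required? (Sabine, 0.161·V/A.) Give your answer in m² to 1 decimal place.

A₁ = Σ Sᵢαᵢ = 2.3·0.31 + 38·0.04 + 38·0.14 + 3.3·0.82 + 56.4·0.56 = 41.843 sabins.
Required A₂ = 0.161·94.875/0.25 = 61.099 sabins.
ΔA needed = 61.099 − 41.843 = 19.256 sabins.
Each m² of panel replacing the ceiling (plaster ceiling) adds (0.76 − 0.04) = 0.72 sabins.
Area = ΔA/Δα = 19.256/0.72 = 26.7 m².

26.7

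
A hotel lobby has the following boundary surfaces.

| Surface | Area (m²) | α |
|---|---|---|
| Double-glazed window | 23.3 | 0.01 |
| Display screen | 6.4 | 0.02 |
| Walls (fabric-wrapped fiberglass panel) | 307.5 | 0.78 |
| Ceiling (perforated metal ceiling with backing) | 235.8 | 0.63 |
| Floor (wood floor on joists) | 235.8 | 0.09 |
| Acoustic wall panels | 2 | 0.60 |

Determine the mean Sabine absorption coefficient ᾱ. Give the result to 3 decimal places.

0.507

Total surface area S = 810.8 m².
Weighted sum Σ Sα = 411.187.
ᾱ = 411.187 / 810.8 = 0.507.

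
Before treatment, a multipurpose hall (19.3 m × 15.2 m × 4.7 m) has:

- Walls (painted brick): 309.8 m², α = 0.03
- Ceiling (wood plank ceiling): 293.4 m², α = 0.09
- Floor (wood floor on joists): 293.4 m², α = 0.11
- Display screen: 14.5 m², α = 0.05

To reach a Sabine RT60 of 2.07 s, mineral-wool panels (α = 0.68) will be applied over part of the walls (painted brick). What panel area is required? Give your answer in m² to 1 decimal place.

A₁ = Σ Sᵢαᵢ = 309.8×0.03 + 293.4×0.09 + 293.4×0.11 + 14.5×0.05 = 68.699 sabins.
V = 1378.792 m³. Target absorption A₂ = 0.161 × 1378.792 / 2.07 = 107.239 sabins.
Absorption to add: 107.239 − 68.699 = 38.540 sabins.
Net gain per m²: Δα = 0.68 − 0.03 = 0.65.
Panel area = 38.540 / 0.65 = 59.3 m².

59.3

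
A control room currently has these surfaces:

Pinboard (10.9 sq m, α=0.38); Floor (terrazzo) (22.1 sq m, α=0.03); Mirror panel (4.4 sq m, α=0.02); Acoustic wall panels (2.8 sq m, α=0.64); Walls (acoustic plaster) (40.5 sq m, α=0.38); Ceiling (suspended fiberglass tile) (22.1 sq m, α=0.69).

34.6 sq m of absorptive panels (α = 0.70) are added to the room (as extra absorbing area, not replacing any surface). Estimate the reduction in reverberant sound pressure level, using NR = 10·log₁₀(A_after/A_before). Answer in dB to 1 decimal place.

Summing Sᵢαᵢ: 4.142 + 0.663 + 0.088 + 1.792 + 15.390 + 15.249 → A_before = 37.324 sabins.
Treatment contributes 34.6·0.70 = 24.220 sabins.
A_after = 37.324 + 24.220 = 61.544 sabins.
NR = 10·log₁₀(61.544/37.324) = 2.2 dB.

2.2 dB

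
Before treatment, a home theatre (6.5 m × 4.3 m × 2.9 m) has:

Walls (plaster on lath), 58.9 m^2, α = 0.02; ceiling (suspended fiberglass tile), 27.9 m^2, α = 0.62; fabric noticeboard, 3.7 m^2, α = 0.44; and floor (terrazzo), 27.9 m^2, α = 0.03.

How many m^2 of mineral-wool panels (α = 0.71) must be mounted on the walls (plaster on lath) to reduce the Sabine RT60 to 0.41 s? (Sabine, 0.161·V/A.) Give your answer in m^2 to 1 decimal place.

Total absorption A₁ = 58.9*0.02 + 27.9*0.62 + 3.7*0.44 + 27.9*0.03
  = 1.178 + 17.298 + 1.628 + 0.837 = 20.941 m^2 sabins.
Required A₂ = 0.161·81.055/0.41 = 31.829 sabins.
ΔA needed = 31.829 − 20.941 = 10.888 sabins.
Net gain per m^2: Δα = 0.71 − 0.02 = 0.69.
Panel area = 10.888 / 0.69 = 15.8 m^2.

15.8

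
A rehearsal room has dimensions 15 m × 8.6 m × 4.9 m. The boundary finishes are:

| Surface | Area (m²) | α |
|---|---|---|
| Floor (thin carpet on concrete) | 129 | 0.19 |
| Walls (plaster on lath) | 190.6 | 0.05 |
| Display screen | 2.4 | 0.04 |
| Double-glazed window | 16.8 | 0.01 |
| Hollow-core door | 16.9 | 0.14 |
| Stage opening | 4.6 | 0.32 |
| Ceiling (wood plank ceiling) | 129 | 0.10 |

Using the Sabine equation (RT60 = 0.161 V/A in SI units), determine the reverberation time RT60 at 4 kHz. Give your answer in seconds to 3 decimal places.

1.994 seconds

Equivalent absorption area: A = 129·0.19 + 190.6·0.05 + 2.4·0.04 + 16.8·0.01 + 16.9·0.14 + 4.6·0.32 + 129·0.10 = 51.042 m².
Volume V = 15 × 8.6 × 4.9 = 632.1 m³.
Sabine: RT60 = 0.161 × 632.1 / 51.042 = 1.994 s.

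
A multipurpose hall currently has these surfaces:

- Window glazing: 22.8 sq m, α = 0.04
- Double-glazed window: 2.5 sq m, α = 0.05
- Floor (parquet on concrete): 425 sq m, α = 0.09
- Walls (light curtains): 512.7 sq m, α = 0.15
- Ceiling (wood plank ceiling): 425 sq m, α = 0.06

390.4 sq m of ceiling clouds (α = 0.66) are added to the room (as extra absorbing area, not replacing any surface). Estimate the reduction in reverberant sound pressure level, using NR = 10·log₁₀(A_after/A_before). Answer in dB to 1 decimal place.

4.5 dB

Total absorption A_before = 22.8·0.04 + 2.5·0.05 + 425·0.09 + 512.7·0.15 + 425·0.06
  = 0.912 + 0.125 + 38.250 + 76.905 + 25.500 = 141.692 sq m sabins.
Treatment contributes 390.4·0.66 = 257.664 sabins.
A_after = 141.692 + 257.664 = 399.356 sabins.
NR = 10·log₁₀(399.356/141.692) = 4.5 dB.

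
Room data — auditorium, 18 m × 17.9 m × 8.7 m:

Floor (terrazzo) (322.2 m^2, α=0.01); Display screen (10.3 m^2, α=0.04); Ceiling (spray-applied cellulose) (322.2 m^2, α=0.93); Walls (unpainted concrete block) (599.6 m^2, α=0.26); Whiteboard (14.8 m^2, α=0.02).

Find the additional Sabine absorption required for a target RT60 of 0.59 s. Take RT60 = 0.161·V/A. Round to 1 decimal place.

305.5 sabins

Summing Sᵢαᵢ: 3.222 + 0.412 + 299.646 + 155.896 + 0.296 → A₁ = 459.472 sabins.
For T = 0.59 s, need A₂ = 0.161·V/T = 0.161·2803.14/0.59 = 764.925 sabins.
ΔA = A₂ − A₁ = 764.925 − 459.472 = 305.5 sabins.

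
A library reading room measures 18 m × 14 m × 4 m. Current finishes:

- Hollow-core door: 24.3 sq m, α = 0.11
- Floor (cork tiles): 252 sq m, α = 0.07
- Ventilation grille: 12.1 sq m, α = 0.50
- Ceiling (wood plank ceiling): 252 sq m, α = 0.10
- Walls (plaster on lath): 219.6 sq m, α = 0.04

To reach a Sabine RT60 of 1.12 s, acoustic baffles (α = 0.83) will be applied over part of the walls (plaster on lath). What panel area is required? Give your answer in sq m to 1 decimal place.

107.0

A₁ = Σ Sᵢαᵢ = 24.3*0.11 + 252*0.07 + 12.1*0.50 + 252*0.10 + 219.6*0.04 = 60.347 sabins.
V = 1008 m³. Target absorption A₂ = 0.161 × 1008 / 1.12 = 144.900 sabins.
Absorption to add: 144.900 − 60.347 = 84.553 sabins.
Each sq m of panel replacing the walls (plaster on lath) adds (0.83 − 0.04) = 0.79 sabins.
Panel area = 84.553 / 0.79 = 107.0 sq m.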